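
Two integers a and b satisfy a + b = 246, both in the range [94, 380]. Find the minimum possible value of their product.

14288

For a fixed sum, ab is smallest when a and b are as far apart as possible.
The extreme feasible split is a = 94, b = 152, giving ab = 14288.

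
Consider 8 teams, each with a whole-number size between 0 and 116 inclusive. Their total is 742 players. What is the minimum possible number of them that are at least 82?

3

Suppose at most 8 − j of them reach 82; then j values are ≤ 81 and the rest ≤ 116.
The total is then ≤ 81·j + 116·(8 − j) = 928 − 35j. For this to be ≥ 742 we need j ≤ 5, so at least 8 − 5 = 3 must reach 82.
Exactly 3 works: 3 values at 116 and 5 at 81 total 753; lower one of the high values by 11 (still ≥ 82) to hit 742.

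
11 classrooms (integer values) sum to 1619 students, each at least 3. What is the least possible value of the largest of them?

The 11 values sum to 1619, so their maximum is at least ⌈1619/11⌉ = 148.
Equality holds with 2 values of 148 and 9 values of 147.

148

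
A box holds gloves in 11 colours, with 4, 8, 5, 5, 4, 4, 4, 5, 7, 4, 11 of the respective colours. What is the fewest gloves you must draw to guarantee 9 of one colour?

In the worst case you take as many as possible of each colour without reaching 9: 4 + 8 + 5 + 5 + 4 + 4 + 4 + 5 + 7 + 4 + 8 = 58.
The next one must give 9 of some colour, so 58 + 1 = 59.

59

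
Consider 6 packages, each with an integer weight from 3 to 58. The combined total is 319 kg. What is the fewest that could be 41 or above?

Suppose at most 6 − j of them reach 41; then j values are ≤ 40 and the rest ≤ 58.
The total is then ≤ 40·j + 58·(6 − j) = 348 − 18j. For this to be ≥ 319 we need j ≤ 1, so at least 6 − 1 = 5 must reach 41.
Exactly 5 works: 5 values at 58 and 1 at 40 total 330; lower one of the high values by 11 (still ≥ 41) to hit 319.

5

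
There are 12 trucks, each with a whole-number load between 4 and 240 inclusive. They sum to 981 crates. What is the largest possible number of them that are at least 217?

4

Suppose k of them are at least 217. Those contribute at least 217 each and the other 12 − k at least 4 each.
So the total is at least 217k + 4(12 − k) = 48 + 213k. This must be ≤ 981, giving k ≤ 4.
k = 4 is achieved by 4 values at 217 and 8 at 4, total 900; add 81 to one value (staying below 217) to reach 981.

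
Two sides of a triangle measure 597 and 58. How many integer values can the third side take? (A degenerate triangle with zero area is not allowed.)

115

The triangle inequality gives |597 − 58| < c < 597 + 58, i.e. 539 < c < 655.
So c can be any integer from 540 to 654: 115 values.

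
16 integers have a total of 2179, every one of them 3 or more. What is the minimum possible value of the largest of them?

137

The 16 values sum to 2179, so their maximum is at least ⌈2179/16⌉ = 137.
Achievable: 3 of them at 137 and 13 at 136 total 2179.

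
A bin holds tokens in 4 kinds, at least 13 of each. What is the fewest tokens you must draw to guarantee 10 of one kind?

37

In the worst case you draw 9 of each of the 4 kinds: 4 × 9 = 36.
One more forces 10 of some kind, so 36 + 1 = 37.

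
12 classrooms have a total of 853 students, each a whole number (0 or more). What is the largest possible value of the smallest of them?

71

The 12 values sum to 853, so their minimum is at most ⌊853/12⌋ = 71.
Taking 11 copies of 71 and 1 copy of 72 gives exactly 853, so 71 is attained.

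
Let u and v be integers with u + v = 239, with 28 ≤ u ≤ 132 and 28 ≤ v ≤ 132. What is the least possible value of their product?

14124

Since u + v is fixed, pushing one of them to its bound minimizes the product.
At the endpoint u = 107, v = 239 − 107 = 132, so uv = 107 × 132 = 14124.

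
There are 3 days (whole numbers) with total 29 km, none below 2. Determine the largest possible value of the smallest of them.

The average is 29/3 < 10, so some value is ≤ 9.
Achievable: 1 of them at 9 and 2 at 10 total 29.

9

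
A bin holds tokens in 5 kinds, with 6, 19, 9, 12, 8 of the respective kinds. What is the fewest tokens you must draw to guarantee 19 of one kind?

In the worst case you take as many as possible of each kind without reaching 19: 6 + 18 + 9 + 12 + 8 = 53.
The next one must give 19 of some kind, so 53 + 1 = 54.

54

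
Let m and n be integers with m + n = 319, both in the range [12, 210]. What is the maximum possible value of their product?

25440

With m + n fixed, mn peaks when the two are closest together.
Taking m = 159 and n = 160 (both in [12, 210]) gives mn = 25440.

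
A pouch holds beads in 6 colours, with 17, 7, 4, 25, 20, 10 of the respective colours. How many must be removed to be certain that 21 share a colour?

In the worst case you take as many as possible of each colour without reaching 21: 17 + 7 + 4 + 20 + 20 + 10 = 78.
The next one must give 21 of some colour, so 78 + 1 = 79.

79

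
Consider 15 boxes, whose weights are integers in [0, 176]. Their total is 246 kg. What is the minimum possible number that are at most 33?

Each value above 33 is at least 34, contributing at least 34 − 0 = 34 above the floor 0.
The sum exceeds the floor total 0 by 246, so at most ⌊246/34⌋ = 7 exceed 33, and at least 8 are ≤ 33.
Exactly 8 works: 8 values at 0 and 7 at 34 total 238; raise one of the low values by 8 (still ≤ 33) to hit 246.

8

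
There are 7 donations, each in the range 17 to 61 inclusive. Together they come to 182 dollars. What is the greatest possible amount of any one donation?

61

Maximizing one value means minimizing the remaining 6.
The other 6 contribute at least 6 × 17 = 102, leaving at most 182 − 102 = 80.
But each donation is capped at 61, so the maximum is 61.
Achievable: one at 61 and the other 6 totalling 121, which fits since 6 × 17 ≤ 121 ≤ 6 × 61.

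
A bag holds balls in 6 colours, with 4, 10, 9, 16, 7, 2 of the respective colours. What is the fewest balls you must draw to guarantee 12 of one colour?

44

In the worst case you take as many as possible of each colour without reaching 12: 4 + 10 + 9 + 11 + 7 + 2 = 43.
The next one must give 12 of some colour, so 43 + 1 = 44.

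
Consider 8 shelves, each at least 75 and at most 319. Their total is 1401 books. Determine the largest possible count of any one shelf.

Maximizing one value means minimizing the remaining 7.
The other 7 contribute at least 7 × 75 = 525, leaving at most 1401 − 525 = 876.
But each shelf is capped at 319, so the maximum is 319.
Achievable: one at 319 and the other 7 totalling 1082, which fits since 7 × 75 ≤ 1082 ≤ 7 × 319.

319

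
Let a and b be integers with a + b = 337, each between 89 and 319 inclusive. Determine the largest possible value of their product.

28392

For a fixed sum, the product ab is largest when a and b are as close as possible.
Taking a = 168 and b = 169 (both in [89, 319]) gives ab = 28392.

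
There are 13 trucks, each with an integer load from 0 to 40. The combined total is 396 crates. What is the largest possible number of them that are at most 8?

3

Suppose k of them are at most 8. Those contribute at most 8 each and the rest at most 40 each.
So the total is at most 8k + 40(13 − k) = 520 − 32k. This must still be ≥ 396, so k ≤ 3.
k = 3 is achieved by 3 values at 8 and 10 at 40, total 424; lower one of the 40's by 28 (still > 8) to reach 396.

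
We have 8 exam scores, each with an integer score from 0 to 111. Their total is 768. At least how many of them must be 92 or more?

If only k of them are at least 92, the other 8 − k are at most 91, so the total is at most k·111 + (8 − k)·91.
This must reach 768, so k·111 + (8 − k)·91 ≥ 768, giving k ≥ 2.
Exactly 2 works: 2 values at 111 and 6 at 91 total 768.

2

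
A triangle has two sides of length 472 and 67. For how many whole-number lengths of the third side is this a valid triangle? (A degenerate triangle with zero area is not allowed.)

133

The triangle inequality gives |472 − 67| < c < 472 + 67, i.e. 405 < c < 539.
So c can be any integer from 406 to 538: 133 values.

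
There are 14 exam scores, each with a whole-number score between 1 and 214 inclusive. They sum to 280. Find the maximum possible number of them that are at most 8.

Suppose k of them are at most 8. Those contribute at most 8 each and the rest at most 214 each.
So the total is at most 8k + 214(14 − k) = 2996 − 206k. This must still be ≥ 280, so k ≤ 13.
k = 13 is achieved by 13 values at 8 and 1 at 214, total 318; lower one of the 214's by 38 (still > 8) to reach 280.

13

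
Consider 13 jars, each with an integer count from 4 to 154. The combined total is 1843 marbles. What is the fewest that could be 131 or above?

7

Suppose at most 13 − j of them reach 131; then j values are ≤ 130 and the rest ≤ 154.
The total is then ≤ 130·j + 154·(13 − j) = 2002 − 24j. For this to be ≥ 1843 we need j ≤ 6, so at least 13 − 6 = 7 must reach 131.
Exactly 7 works: 7 values at 154 and 6 at 130 total 1858; lower one of the high values by 15 (still ≥ 131) to hit 1843.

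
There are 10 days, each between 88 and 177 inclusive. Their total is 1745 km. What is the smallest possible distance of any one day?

To make one day as small as possible, make the other 9 as large as possible.
The other 9 contribute at most 9 × 177 = 1593, leaving at least 1745 − 1593 = 152.
Since 152 ≥ 88, this is achievable: one at 152 and 9 at 177.

152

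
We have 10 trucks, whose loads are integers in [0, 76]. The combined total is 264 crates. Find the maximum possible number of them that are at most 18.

8

Suppose k of them are at most 18. Those contribute at most 18 each and the rest at most 76 each.
So the total is at most 18k + 76(10 − k) = 760 − 58k. This must still be ≥ 264, so k ≤ 8.
k = 8 is achieved by 8 values at 18 and 2 at 76, total 296; lower one of the 76's by 32 (still > 18) to reach 264.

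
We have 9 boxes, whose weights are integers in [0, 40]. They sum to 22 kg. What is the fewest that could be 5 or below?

6

Each value above 5 is at least 6, contributing at least 6 − 0 = 6 above the floor 0.
The sum exceeds the floor total 0 by 22, so at most ⌊22/6⌋ = 3 exceed 5, and at least 6 are ≤ 5.
Exactly 6 works: 6 values at 0 and 3 at 6 total 18; raise one of the low values by 4 (still ≤ 5) to hit 22.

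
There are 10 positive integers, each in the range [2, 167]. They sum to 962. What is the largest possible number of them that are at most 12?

Suppose k of them are at most 12. Those contribute at most 12 each and the rest at most 167 each.
So the total is at most 12k + 167(10 − k) = 1670 − 155k. This must still be ≥ 962, so k ≤ 4.
k = 4 is achieved by 4 values at 12 and 6 at 167, total 1050; lower one of the 167's by 88 (still > 12) to reach 962.

4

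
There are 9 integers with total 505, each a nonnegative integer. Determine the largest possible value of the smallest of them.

56

If every one of the 9 were at least 57, the total would be at least 9 × 57 = 513 > 505.
Equality holds with 8 values of 56 and 1 value of 57.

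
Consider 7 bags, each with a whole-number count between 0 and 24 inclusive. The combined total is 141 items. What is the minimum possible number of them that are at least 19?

3

Each value short of 19 is at most 18, costing at least 24 − 18 = 6 against the maximum total of 168.
We can afford to lose at most 168 − 141 = 27, so at most ⌊27/6⌋ = 4 fall short, and at least 3 are ≥ 19.
Exactly 3 works: 3 values at 24 and 4 at 18 total 144; lower one of the high values by 3 (still ≥ 19) to hit 141.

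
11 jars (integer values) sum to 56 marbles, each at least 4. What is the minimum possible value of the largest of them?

The average is 56/11 > 5, so not all 11 can be 5 or less; the largest is ≥ 6.
Taking 10 copies of 5 and 1 copy of 6 gives exactly 56, so 6 is attained.

6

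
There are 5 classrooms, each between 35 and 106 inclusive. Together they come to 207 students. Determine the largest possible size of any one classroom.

67

Maximizing one value means minimizing the remaining 4.
The other 4 contribute at least 4 × 35 = 140, leaving at most 207 − 140 = 67.
Since 67 ≤ 106, this is achievable: one at 67 and 4 at 35.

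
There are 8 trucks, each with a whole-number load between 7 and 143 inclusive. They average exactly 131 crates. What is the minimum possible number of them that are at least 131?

The total is 8 × 131 = 1048.
Suppose at most 8 − j of them reach 131; then j values are ≤ 130 and the rest ≤ 143.
The total is then ≤ 130·j + 143·(8 − j) = 1144 − 13j. For this to be ≥ 1048 we need j ≤ 7, so at least 8 − 7 = 1 must reach 131.
Exactly 1 works: 1 value at 143 and 7 at 130 total 1053; lower one of the high values by 5 (still ≥ 131) to hit 1048.

1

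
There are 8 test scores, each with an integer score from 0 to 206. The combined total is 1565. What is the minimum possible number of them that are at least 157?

If only k of them are at least 157, the other 8 − k are at most 156, so the total is at most k·206 + (8 − k)·156.
This must reach 1565, so k·206 + (8 − k)·156 ≥ 1565, giving k ≥ 7.
Exactly 7 works: 7 values at 206 and 1 at 156 total 1598; lower one of the high values by 33 (still ≥ 157) to hit 1565.

7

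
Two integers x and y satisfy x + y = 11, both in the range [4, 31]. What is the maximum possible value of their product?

xy = x(11 − x) is maximized when x is as near 11/2 as the bounds allow.
Taking x = 5 and y = 6 (both in [4, 31]) gives xy = 30.

30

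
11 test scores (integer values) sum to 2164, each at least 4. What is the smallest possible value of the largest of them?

If every one of the 11 were at most 196, the total would be at most 11 × 196 = 2156 < 2164.
Taking 3 copies of 196 and 8 copies of 197 gives exactly 2164, so 197 is attained.

197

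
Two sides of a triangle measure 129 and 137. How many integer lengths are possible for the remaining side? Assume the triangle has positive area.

The triangle inequality gives |129 − 137| < c < 129 + 137, i.e. 8 < c < 266.
So c can be any integer from 9 to 265: 257 values.

257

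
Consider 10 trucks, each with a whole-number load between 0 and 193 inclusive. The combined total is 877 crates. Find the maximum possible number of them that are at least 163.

If k of the values are ≥ 163, the total is ≥ 163k + 0(10 − k).
Setting 163k + 0(10 − k) ≤ 877 gives 163k ≤ 877, so k ≤ 5.
k = 5 is achieved by 5 values at 163 and 5 at 0, total 815; add 62 to one value (staying below 163) to reach 877.

5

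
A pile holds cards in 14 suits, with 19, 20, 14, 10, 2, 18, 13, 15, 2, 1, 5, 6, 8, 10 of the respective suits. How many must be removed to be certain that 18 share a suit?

In the worst case you take as many as possible of each suit without reaching 18: 17 + 17 + 14 + 10 + 2 + 17 + 13 + 15 + 2 + 1 + 5 + 6 + 8 + 10 = 137.
The next one must give 18 of some suit, so 137 + 1 = 138.

138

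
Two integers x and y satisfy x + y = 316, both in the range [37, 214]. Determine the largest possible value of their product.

24964

xy = x(316 − x) is maximized when x is as near 316/2 as the bounds allow.
Taking x = 158 and y = 158 (both in [37, 214]) gives xy = 24964.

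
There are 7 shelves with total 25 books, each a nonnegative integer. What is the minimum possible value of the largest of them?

The average is 25/7 > 3, so not all 7 can be 3 or less; the largest is ≥ 4.
Equality holds with 4 values of 4 and 3 values of 3.

4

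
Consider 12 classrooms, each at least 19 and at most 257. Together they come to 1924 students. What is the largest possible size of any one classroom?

257

To make one classroom as large as possible, make the other 11 as small as possible.
The other 11 contribute at least 11 × 19 = 209, leaving at most 1924 − 209 = 1715.
But each classroom is capped at 257, so the maximum is 257.
Achievable: one at 257 and the other 11 totalling 1667, which fits since 11 × 19 ≤ 1667 ≤ 11 × 257.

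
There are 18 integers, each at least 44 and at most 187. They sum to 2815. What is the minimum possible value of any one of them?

44

To make one integer as small as possible, make the other 17 as large as possible.
The other 17 can take up 17 × 187 = 3179 ≥ 2815 − 44, so one integer can sit at its floor of 44.
Achievable: one at 44 and the other 17 totalling 2771, which fits since 17 × 44 ≤ 2771 ≤ 17 × 187.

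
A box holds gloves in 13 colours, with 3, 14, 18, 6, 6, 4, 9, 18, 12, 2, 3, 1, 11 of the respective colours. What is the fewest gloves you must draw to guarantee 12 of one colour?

90

In the worst case you take as many as possible of each colour without reaching 12: 3 + 11 + 11 + 6 + 6 + 4 + 9 + 11 + 11 + 2 + 3 + 1 + 11 = 89.
The next one must give 12 of some colour, so 89 + 1 = 90.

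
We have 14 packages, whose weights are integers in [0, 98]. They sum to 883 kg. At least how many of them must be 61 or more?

Each value short of 61 is at most 60, costing at least 98 − 60 = 38 against the maximum total of 1372.
We can afford to lose at most 1372 − 883 = 489, so at most ⌊489/38⌋ = 12 fall short, and at least 2 are ≥ 61.
Exactly 2 works: 2 values at 98 and 12 at 60 total 916; lower one of the high values by 33 (still ≥ 61) to hit 883.

2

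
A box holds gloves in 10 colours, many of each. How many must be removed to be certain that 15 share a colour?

141

In the worst case you draw 14 of each of the 10 colours: 10 × 14 = 140.
One more forces 15 of some colour, so 140 + 1 = 141.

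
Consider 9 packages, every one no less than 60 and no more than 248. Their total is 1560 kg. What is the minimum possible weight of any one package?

60

Minimizing one value means maximizing the remaining 8.
The other 8 can take up 8 × 248 = 1984 ≥ 1560 − 60, so one package can sit at its floor of 60.
Achievable: one at 60 and the other 8 totalling 1500, which fits since 8 × 60 ≤ 1500 ≤ 8 × 248.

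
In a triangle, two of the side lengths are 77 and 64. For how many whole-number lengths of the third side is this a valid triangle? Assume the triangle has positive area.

127

The triangle inequality gives |77 − 64| < c < 77 + 64, i.e. 13 < c < 141.
So c can be any integer from 14 to 140: 127 values.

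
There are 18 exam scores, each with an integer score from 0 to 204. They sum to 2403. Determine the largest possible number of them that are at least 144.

With k values at 144 or above and the rest at least 0, the sum is at least 0 + 144k.
Since the sum is 2403, we need 144k ≤ 2403, i.e. k ≤ 16.
k = 16 is achieved by 16 values at 144 and 2 at 0, total 2304; add 99 to one value (staying below 144) to reach 2403.

16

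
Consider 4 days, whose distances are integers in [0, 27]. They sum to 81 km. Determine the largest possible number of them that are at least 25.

3

With k values at 25 or above and the rest at least 0, the sum is at least 0 + 25k.
Since the sum is 81, we need 25k ≤ 81, i.e. k ≤ 3.
k = 3 is achieved by 3 values at 25 and 1 at 0, total 75; add 6 to one value (staying below 25) to reach 81.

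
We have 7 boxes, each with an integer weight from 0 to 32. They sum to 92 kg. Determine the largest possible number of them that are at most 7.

5

Each value at 7 or below falls at least 32 − 7 = 25 short of the ceiling 32.
The ceiling total is 7 × 32 = 224, and we need 92, so at most ⌊(224 − 92)/25⌋ = 5 can be that low.
k = 5 is achieved by 5 values at 7 and 2 at 32, total 99; lower one of the 32's by 7 (still > 7) to reach 92.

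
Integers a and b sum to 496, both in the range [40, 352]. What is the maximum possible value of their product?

61504

For a fixed sum, the product ab is largest when a and b are as close as possible.
Taking a = 248 and b = 248 (both in [40, 352]) gives ab = 61504.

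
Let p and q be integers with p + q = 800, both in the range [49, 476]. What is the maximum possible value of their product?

160000

With p + q fixed, pq peaks when the two are closest together.
Taking p = 400 and q = 400 (both in [49, 476]) gives pq = 160000.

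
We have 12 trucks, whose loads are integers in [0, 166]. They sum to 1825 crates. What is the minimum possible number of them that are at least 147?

Suppose at most 12 − j of them reach 147; then j values are ≤ 146 and the rest ≤ 166.
The total is then ≤ 146·j + 166·(12 − j) = 1992 − 20j. For this to be ≥ 1825 we need j ≤ 8, so at least 12 − 8 = 4 must reach 147.
Exactly 4 works: 4 values at 166 and 8 at 146 total 1832; lower one of the high values by 7 (still ≥ 147) to hit 1825.

4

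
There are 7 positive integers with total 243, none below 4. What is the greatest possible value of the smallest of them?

34

If every one of the 7 were at least 35, the total would be at least 7 × 35 = 245 > 243.
Equality holds with 2 values of 34 and 5 values of 35.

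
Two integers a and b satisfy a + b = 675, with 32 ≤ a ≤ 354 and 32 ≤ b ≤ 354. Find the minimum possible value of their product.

113634

Since a + b is fixed, pushing one of them to its bound minimizes the product.
At the endpoint a = 321, b = 675 − 321 = 354, so ab = 321 × 354 = 113634.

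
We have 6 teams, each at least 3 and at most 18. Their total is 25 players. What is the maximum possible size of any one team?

10

To make one team as large as possible, make the other 5 as small as possible.
The other 5 contribute at least 5 × 3 = 15, leaving at most 25 − 15 = 10.
Since 10 ≤ 18, this is achievable: one at 10 and 5 at 3.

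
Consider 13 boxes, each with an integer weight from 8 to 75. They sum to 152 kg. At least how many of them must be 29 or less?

If only k of them are at most 29, the other 13 − k are at least 30, so the total is at least (13 − k)·30 + k·8.
This is ≤ 152, so (13 − k)·30 + 8k ≤ 152, which gives k ≥ 11.
Exactly 11 works: 11 values at 8 and 2 at 30 total 148; raise one of the low values by 4 (still ≤ 29) to hit 152.

11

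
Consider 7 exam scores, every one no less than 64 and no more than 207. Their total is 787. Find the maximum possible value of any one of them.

Maximizing one value means minimizing the remaining 6.
The other 6 contribute at least 6 × 64 = 384, leaving at most 787 − 384 = 403.
But each score is capped at 207, so the maximum is 207.
Achievable: one at 207 and the other 6 totalling 580, which fits since 6 × 64 ≤ 580 ≤ 6 × 207.

207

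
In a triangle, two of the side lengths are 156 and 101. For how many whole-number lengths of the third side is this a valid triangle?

201

The triangle inequality gives |156 − 101| < c < 156 + 101, i.e. 55 < c < 257.
So c can be any integer from 56 to 256: 201 values.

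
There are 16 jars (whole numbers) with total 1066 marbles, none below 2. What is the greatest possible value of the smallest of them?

66

The average is 1066/16 < 67, so some value is ≤ 66.
Achievable: 6 of them at 66 and 10 at 67 total 1066.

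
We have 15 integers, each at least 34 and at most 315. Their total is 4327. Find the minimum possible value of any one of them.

Minimizing one value means maximizing the remaining 14.
The other 14 can take up 14 × 315 = 4410 ≥ 4327 − 34, so one integer can sit at its floor of 34.
Achievable: one at 34 and the other 14 totalling 4293, which fits since 14 × 34 ≤ 4293 ≤ 14 × 315.

34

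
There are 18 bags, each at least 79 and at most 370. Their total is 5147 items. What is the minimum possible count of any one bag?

79

To make one bag as small as possible, make the other 17 as large as possible.
The other 17 can take up 17 × 370 = 6290 ≥ 5147 − 79, so one bag can sit at its floor of 79.
Achievable: one at 79 and the other 17 totalling 5068, which fits since 17 × 79 ≤ 5068 ≤ 17 × 370.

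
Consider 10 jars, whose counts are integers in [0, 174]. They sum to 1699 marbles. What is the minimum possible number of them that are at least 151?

Each value short of 151 is at most 150, costing at least 174 − 150 = 24 against the maximum total of 1740.
We can afford to lose at most 1740 − 1699 = 41, so at most ⌊41/24⌋ = 1 fall short, and at least 9 are ≥ 151.
Exactly 9 works: 9 values at 174 and 1 at 150 total 1716; lower one of the high values by 17 (still ≥ 151) to hit 1699.

9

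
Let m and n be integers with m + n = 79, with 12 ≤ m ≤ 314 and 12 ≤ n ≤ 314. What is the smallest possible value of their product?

804

mn = m(79 − m) is concave in m, so over [12, 67] it is minimized at an endpoint.
At the endpoint m = 12, n = 79 − 12 = 67, so mn = 12 × 67 = 804.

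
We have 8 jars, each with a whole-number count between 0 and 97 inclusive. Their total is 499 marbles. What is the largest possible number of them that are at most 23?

Each value at 23 or below falls at least 97 − 23 = 74 short of the ceiling 97.
The ceiling total is 8 × 97 = 776, and we need 499, so at most ⌊(776 − 499)/74⌋ = 3 can be that low.
k = 3 is achieved by 3 values at 23 and 5 at 97, total 554; lower one of the 97's by 55 (still > 23) to reach 499.

3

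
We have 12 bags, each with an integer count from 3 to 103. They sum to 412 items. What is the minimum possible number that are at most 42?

3

Let j be the number exceeding 42. Then the total is ≥ 43·j + 3·(12 − j) = 36 + 40j.
So 40j ≤ 376 and j ≤ 9; hence at least 12 − 9 = 3 are ≤ 42.
Exactly 3 works: 3 values at 3 and 9 at 43 total 396; raise one of the low values by 16 (still ≤ 42) to hit 412.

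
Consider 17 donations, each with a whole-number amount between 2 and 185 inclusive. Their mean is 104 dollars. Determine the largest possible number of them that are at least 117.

The total is 17 × 104 = 1768.
With k values at 117 or above and the rest at least 2, the sum is at least 34 + 115k.
Since the sum is 1768, we need 115k ≤ 1734, i.e. k ≤ 15.
k = 15 is achieved by 15 values at 117 and 2 at 2, total 1759; add 9 to one value (staying below 117) to reach 1768.

15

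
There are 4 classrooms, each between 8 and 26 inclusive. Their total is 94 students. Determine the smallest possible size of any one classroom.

To make one classroom as small as possible, make the other 3 as large as possible.
The other 3 contribute at most 3 × 26 = 78, leaving at least 94 − 78 = 16.
Since 16 ≥ 8, this is achievable: one at 16 and 3 at 26.

16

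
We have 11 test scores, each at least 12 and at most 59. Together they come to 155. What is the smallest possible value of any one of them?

12

To make one score as small as possible, make the other 10 as large as possible.
The other 10 can take up 10 × 59 = 590 ≥ 155 − 12, so one score can sit at its floor of 12.
Achievable: one at 12 and the other 10 totalling 143, which fits since 10 × 12 ≤ 143 ≤ 10 × 59.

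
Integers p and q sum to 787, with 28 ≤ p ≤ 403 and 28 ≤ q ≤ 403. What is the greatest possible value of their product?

With p + q fixed, pq peaks when the two are closest together.
Taking p = 393 and q = 394 (both in [28, 403]) gives pq = 154842.

154842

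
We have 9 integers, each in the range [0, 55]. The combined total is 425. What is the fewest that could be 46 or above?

Each value short of 46 is at most 45, costing at least 55 − 45 = 10 against the maximum total of 495.
We can afford to lose at most 495 − 425 = 70, so at most ⌊70/10⌋ = 7 fall short, and at least 2 are ≥ 46.
Exactly 2 works: 2 values at 55 and 7 at 45 total 425.

2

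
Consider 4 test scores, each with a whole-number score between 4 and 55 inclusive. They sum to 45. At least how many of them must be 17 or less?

Each value above 17 is at least 18, contributing at least 18 − 4 = 14 above the floor 4.
The sum exceeds the floor total 16 by 29, so at most ⌊29/14⌋ = 2 exceed 17, and at least 2 are ≤ 17.
Exactly 2 works: 2 values at 4 and 2 at 18 total 44; raise one of the low values by 1 (still ≤ 17) to hit 45.

2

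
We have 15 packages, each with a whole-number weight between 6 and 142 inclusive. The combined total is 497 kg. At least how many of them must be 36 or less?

2

Let j be the number exceeding 36. Then the total is ≥ 37·j + 6·(15 − j) = 90 + 31j.
So 31j ≤ 407 and j ≤ 13; hence at least 15 − 13 = 2 are ≤ 36.
Exactly 2 works: 2 values at 6 and 13 at 37 total 493; raise one of the low values by 4 (still ≤ 36) to hit 497.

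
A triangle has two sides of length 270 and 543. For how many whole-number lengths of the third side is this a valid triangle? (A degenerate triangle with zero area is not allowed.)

539

The triangle inequality gives |270 − 543| < c < 270 + 543, i.e. 273 < c < 813.
So c can be any integer from 274 to 812: 539 values.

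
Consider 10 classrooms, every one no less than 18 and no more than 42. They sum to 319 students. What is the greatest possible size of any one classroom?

Maximizing one value means minimizing the remaining 9.
The other 9 contribute at least 9 × 18 = 162, leaving at most 319 − 162 = 157.
But each classroom is capped at 42, so the maximum is 42.
Achievable: one at 42 and the other 9 totalling 277, which fits since 9 × 18 ≤ 277 ≤ 9 × 42.

42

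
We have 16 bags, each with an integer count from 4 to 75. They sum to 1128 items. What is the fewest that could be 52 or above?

13

Suppose at most 16 − j of them reach 52; then j values are ≤ 51 and the rest ≤ 75.
The total is then ≤ 51·j + 75·(16 − j) = 1200 − 24j. For this to be ≥ 1128 we need j ≤ 3, so at least 16 − 3 = 13 must reach 52.
Exactly 13 works: 13 values at 75 and 3 at 51 total 1128.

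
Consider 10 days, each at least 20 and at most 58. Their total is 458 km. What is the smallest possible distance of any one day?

20

To make one day as small as possible, make the other 9 as large as possible.
The other 9 can take up 9 × 58 = 522 ≥ 458 − 20, so one day can sit at its floor of 20.
Achievable: one at 20 and the other 9 totalling 438, which fits since 9 × 20 ≤ 438 ≤ 9 × 58.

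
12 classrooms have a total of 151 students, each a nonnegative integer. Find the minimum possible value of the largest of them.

13

If every one of the 12 were at most 12, the total would be at most 12 × 12 = 144 < 151.
Equality holds with 7 values of 13 and 5 values of 12.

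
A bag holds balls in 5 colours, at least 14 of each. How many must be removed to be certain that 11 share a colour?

51

You could draw 10 of every colour without reaching 11 of any — 50 in all.
One more forces 11 of some colour, so 50 + 1 = 51.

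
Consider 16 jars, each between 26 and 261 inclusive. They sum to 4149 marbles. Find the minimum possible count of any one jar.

234

Minimizing one value means maximizing the remaining 15.
The other 15 contribute at most 15 × 261 = 3915, leaving at least 4149 − 3915 = 234.
Since 234 ≥ 26, this is achievable: one at 234 and 15 at 261.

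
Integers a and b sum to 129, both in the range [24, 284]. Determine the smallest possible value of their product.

2520

ab = a(129 − a) is concave in a, so over [24, 105] it is minimized at an endpoint.
The extreme feasible split is a = 24, b = 105, giving ab = 2520.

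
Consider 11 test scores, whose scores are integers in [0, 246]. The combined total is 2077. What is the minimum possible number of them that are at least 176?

Each value short of 176 is at most 175, costing at least 246 − 175 = 71 against the maximum total of 2706.
We can afford to lose at most 2706 − 2077 = 629, so at most ⌊629/71⌋ = 8 fall short, and at least 3 are ≥ 176.
Exactly 3 works: 3 values at 246 and 8 at 175 total 2138; lower one of the high values by 61 (still ≥ 176) to hit 2077.

3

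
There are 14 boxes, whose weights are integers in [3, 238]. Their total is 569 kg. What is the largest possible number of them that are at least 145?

3

If k of the values are ≥ 145, the total is ≥ 145k + 3(14 − k).
Setting 145k + 3(14 − k) ≤ 569 gives 142k ≤ 527, so k ≤ 3.
k = 3 is achieved by 3 values at 145 and 11 at 3, total 468; add 101 to one value (staying below 145) to reach 569.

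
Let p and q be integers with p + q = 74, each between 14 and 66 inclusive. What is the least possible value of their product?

840

Since p + q is fixed, pushing one of them to its bound minimizes the product.
At the endpoint p = 14, q = 74 − 14 = 60, so pq = 14 × 60 = 840.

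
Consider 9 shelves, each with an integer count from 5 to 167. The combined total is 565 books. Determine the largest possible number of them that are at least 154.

3

With k values at 154 or above and the rest at least 5, the sum is at least 45 + 149k.
Since the sum is 565, we need 149k ≤ 520, i.e. k ≤ 3.
k = 3 is achieved by 3 values at 154 and 6 at 5, total 492; add 73 to one value (staying below 154) to reach 565.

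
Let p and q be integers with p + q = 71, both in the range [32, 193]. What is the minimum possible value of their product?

1248

pq = p(71 − p) is concave in p, so over [32, 39] it is minimized at an endpoint.
At the endpoint p = 32, q = 71 − 32 = 39, so pq = 32 × 39 = 1248.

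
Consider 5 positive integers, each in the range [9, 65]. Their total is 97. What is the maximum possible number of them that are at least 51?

1

With k values at 51 or above and the rest at least 9, the sum is at least 45 + 42k.
Since the sum is 97, we need 42k ≤ 52, i.e. k ≤ 1.
k = 1 is achieved by 1 value at 51 and 4 at 9, total 87; add 10 to one value (staying below 51) to reach 97.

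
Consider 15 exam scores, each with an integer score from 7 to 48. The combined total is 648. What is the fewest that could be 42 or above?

5

Suppose at most 15 − j of them reach 42; then j values are ≤ 41 and the rest ≤ 48.
The total is then ≤ 41·j + 48·(15 − j) = 720 − 7j. For this to be ≥ 648 we need j ≤ 10, so at least 15 − 10 = 5 must reach 42.
Exactly 5 works: 5 values at 48 and 10 at 41 total 650; lower one of the high values by 2 (still ≥ 42) to hit 648.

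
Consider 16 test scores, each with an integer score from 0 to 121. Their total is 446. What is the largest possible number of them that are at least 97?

4

Suppose k of them are at least 97. Those contribute at least 97 each and the other 16 − k at least 0 each.
So the total is at least 97k + 0(16 − k) = 0 + 97k. This must be ≤ 446, giving k ≤ 4.
k = 4 is achieved by 4 values at 97 and 12 at 0, total 388; add 58 to one value (staying below 97) to reach 446.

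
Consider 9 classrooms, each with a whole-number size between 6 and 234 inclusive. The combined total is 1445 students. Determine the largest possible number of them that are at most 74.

Suppose k of them are at most 74. Those contribute at most 74 each and the rest at most 234 each.
So the total is at most 74k + 234(9 − k) = 2106 − 160k. This must still be ≥ 1445, so k ≤ 4.
k = 4 is achieved by 4 values at 74 and 5 at 234, total 1466; lower one of the 234's by 21 (still > 74) to reach 1445.

4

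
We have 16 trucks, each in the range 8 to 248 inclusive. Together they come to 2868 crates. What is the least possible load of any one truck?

Minimizing one value means maximizing the remaining 15.
The other 15 can take up 15 × 248 = 3720 ≥ 2868 − 8, so one truck can sit at its floor of 8.
Achievable: one at 8 and the other 15 totalling 2860, which fits since 15 × 8 ≤ 2860 ≤ 15 × 248.

8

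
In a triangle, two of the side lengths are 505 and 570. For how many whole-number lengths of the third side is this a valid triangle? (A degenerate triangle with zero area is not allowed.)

1009

The triangle inequality gives |505 − 570| < c < 505 + 570, i.e. 65 < c < 1075.
So c can be any integer from 66 to 1074: 1009 values.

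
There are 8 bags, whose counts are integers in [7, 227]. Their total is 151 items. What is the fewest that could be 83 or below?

If only k of them are at most 83, the other 8 − k are at least 84, so the total is at least (8 − k)·84 + k·7.
This is ≤ 151, so (8 − k)·84 + 7k ≤ 151, which gives k ≥ 7.
Exactly 7 works: 7 values at 7 and 1 at 84 total 133; raise one of the low values by 18 (still ≤ 83) to hit 151.

7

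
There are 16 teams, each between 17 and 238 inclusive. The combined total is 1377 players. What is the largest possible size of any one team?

238

To make one team as large as possible, make the other 15 as small as possible.
The other 15 contribute at least 15 × 17 = 255, leaving at most 1377 − 255 = 1122.
But each team is capped at 238, so the maximum is 238.
Achievable: one at 238 and the other 15 totalling 1139, which fits since 15 × 17 ≤ 1139 ≤ 15 × 238.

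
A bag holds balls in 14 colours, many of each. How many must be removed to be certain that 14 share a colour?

183

You could draw 13 of every colour without reaching 14 of any — 182 in all.
One more forces 14 of some colour, so 182 + 1 = 183.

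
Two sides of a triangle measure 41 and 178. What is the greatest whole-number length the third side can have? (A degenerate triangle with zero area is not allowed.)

218

The third side must be less than 41 + 178 = 219.
The largest integer below 219 is 218.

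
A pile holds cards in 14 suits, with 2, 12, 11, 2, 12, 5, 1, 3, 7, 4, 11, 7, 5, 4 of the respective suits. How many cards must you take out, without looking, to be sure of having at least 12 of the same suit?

In the worst case you take as many as possible of each suit without reaching 12: 2 + 11 + 11 + 2 + 11 + 5 + 1 + 3 + 7 + 4 + 11 + 7 + 5 + 4 = 84.
The next one must give 12 of some suit, so 84 + 1 = 85.

85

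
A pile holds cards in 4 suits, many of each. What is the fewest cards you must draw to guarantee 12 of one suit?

45

In the worst case you draw 11 of each of the 4 suits: 4 × 11 = 44.
One more forces 12 of some suit, so 44 + 1 = 45.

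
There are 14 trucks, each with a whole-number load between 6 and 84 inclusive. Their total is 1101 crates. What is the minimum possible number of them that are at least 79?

Each value short of 79 is at most 78, costing at least 84 − 78 = 6 against the maximum total of 1176.
We can afford to lose at most 1176 − 1101 = 75, so at most ⌊75/6⌋ = 12 fall short, and at least 2 are ≥ 79.
Exactly 2 works: 2 values at 84 and 12 at 78 total 1104; lower one of the high values by 3 (still ≥ 79) to hit 1101.

2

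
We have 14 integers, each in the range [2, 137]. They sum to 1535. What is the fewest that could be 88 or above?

7

Each value short of 88 is at most 87, costing at least 137 − 87 = 50 against the maximum total of 1918.
We can afford to lose at most 1918 − 1535 = 383, so at most ⌊383/50⌋ = 7 fall short, and at least 7 are ≥ 88.
Exactly 7 works: 7 values at 137 and 7 at 87 total 1568; lower one of the high values by 33 (still ≥ 88) to hit 1535.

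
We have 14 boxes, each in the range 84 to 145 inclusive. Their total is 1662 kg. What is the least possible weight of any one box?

84

Minimizing one value means maximizing the remaining 13.
The other 13 can take up 13 × 145 = 1885 ≥ 1662 − 84, so one box can sit at its floor of 84.
Achievable: one at 84 and the other 13 totalling 1578, which fits since 13 × 84 ≤ 1578 ≤ 13 × 145.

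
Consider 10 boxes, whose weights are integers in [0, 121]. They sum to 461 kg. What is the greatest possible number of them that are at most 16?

Each value at 16 or below falls at least 121 − 16 = 105 short of the ceiling 121.
The ceiling total is 10 × 121 = 1210, and we need 461, so at most ⌊(1210 − 461)/105⌋ = 7 can be that low.
k = 7 is achieved by 7 values at 16 and 3 at 121, total 475; lower one of the 121's by 14 (still > 16) to reach 461.

7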